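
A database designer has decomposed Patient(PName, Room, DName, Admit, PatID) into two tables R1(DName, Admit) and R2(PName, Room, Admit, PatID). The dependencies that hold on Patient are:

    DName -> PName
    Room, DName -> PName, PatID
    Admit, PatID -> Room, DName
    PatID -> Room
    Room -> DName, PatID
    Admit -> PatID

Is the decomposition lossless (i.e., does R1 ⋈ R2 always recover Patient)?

Common attributes: R1 ∩ R2 = {Admit}.
Closure of {Admit}: Admit → PatID applies, adding PatID; Admit, PatID → Room, DName applies, adding Room, DName; DName → PName applies, adding PName. So (Admit)⁺ = {PName, Room, DName, Admit, PatID}.
This closure contains every attribute of R1, so R1 ∩ R2 → R1. The join is lossless.

Yes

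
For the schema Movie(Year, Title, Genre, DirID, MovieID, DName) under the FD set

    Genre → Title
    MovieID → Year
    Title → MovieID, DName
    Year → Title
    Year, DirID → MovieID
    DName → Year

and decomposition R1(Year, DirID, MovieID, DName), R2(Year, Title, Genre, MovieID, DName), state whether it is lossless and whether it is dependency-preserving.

Lossless test: (Year, MovieID, DName)⁺ = {Year, Title, MovieID, DName}, which is a superkey of neither fragment — lossy.
Dependency preservation: every FD's attributes lie within a single fragment, so each can be enforced locally — preserved.

lossy but dependency-preserving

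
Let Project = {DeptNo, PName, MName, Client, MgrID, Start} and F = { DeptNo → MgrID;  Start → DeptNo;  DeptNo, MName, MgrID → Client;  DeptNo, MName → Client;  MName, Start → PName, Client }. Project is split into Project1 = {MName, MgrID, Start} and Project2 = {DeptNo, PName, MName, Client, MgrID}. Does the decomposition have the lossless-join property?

No

Common attributes: Project1 ∩ Project2 = {MName, MgrID}.
No dependency enlarges {MName, MgrID}, so (MName, MgrID)⁺ = {MName, MgrID}.
The closure contains neither all of Project1 = {MName, MgrID, Start} nor all of Project2 = {DeptNo, PName, MName, Client, MgrID}, so the common attributes are not a superkey of either fragment. The join is lossy.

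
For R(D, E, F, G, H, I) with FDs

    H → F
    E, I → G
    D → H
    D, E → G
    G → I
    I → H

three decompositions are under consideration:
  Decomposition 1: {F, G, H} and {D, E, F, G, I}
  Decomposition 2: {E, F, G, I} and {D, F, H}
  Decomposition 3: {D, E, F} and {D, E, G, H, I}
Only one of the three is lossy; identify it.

Decomposition 1: common = {F, G}, closure = {F, G, H, I} → lossless.
Decomposition 2: common = {F}, closure = {F} → lossy.
Decomposition 3: common = {D, E}, closure = {D, E, F, G, H, I} → lossless.

Decomposition 2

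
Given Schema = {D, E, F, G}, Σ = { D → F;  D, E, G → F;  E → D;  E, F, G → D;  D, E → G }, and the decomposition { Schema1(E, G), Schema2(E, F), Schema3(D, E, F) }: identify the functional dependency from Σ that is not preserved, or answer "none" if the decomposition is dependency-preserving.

D → F lies within Schema3.
D, E, G → F: restricted closure across fragments reaches F.
E → D lies within Schema3.
E, F, G → D: restricted closure across fragments reaches D.
D, E → G: restricted closure across fragments reaches G.
Every dependency is enforceable on the fragments, so the decomposition is dependency-preserving.

none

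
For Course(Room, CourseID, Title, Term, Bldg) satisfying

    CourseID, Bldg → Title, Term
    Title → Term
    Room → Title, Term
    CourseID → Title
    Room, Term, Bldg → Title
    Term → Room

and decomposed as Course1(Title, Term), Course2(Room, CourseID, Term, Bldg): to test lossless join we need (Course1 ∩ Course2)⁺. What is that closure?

Room, Title, Term

Course1 ∩ Course2 = {Term}.
Term → Room applies, adding Room
Room → Title, Term applies, adding Title
Closure: {Room, Title, Term}.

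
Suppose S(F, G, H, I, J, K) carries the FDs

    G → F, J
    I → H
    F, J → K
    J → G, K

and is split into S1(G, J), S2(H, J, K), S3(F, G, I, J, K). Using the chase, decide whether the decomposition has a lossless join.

No

Chase test. Columns are F, G, H, I, J, K; row i has aⱼ where attribute j ∈ Si, else bᵢⱼ.
Initial tableau (one row per fragment):
  row 1: b11 a2 b13 b14 a5 b16
  row 2: b21 b22 a3 b24 a5 a6
  row 3: a1 a2 b33 a4 a5 a6
Rows 1 and 3 agree on G; apply G→F, J and equate their F, J entries.
Rows 1 and 3 agree on F, J; apply F, J→K and equate their K entries.
Rows 1 and 2 agree on J; apply J→G, K and equate their G, K entries.
Rows 1 and 2 agree on G; apply G→F, J and equate their F, J entries.
No row becomes fully distinguished — the join is lossy.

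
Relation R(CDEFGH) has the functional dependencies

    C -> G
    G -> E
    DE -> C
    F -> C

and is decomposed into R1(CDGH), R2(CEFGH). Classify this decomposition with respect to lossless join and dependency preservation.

Lossless test: (CGH)⁺ = {CEGH}, which is a superkey of neither fragment — lossy.
Dependency preservation: the restricted closure of {DE} across the fragments never reaches {C}, so DE → C cannot be enforced without a join — not preserved.

lossy and not dependency-preserving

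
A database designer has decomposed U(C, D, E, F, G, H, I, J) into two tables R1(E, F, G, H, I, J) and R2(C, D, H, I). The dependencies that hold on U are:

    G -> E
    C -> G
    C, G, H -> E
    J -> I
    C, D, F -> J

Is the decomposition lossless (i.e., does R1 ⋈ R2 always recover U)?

Common attributes: R1 ∩ R2 = {H, I}.
No dependency enlarges {H, I}, so (H, I)⁺ = {H, I}.
The closure contains neither all of R1 = {E, F, G, H, I, J} nor all of R2 = {C, D, H, I}, so the common attributes are not a superkey of either fragment. The join is lossy.

No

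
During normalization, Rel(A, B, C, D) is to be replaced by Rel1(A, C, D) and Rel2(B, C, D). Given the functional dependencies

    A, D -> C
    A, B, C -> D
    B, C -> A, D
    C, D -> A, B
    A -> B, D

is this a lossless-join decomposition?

Yes

Common attributes: Rel1 ∩ Rel2 = {C, D}.
Closure of {C, D}: C, D → A, B applies, adding A, B. So (C, D)⁺ = {A, B, C, D}.
This closure contains every attribute of Rel1, so Rel1 ∩ Rel2 → Rel1. The join is lossless.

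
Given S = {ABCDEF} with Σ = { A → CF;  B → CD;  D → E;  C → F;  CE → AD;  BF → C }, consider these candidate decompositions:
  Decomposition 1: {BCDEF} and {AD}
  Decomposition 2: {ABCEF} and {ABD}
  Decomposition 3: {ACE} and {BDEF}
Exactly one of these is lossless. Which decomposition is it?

Decomposition 1: common = {D}, closure = {DE} → lossy.
Decomposition 2: common = {AB}, closure = {ABCDEF} → lossless.
Decomposition 3: common = {E}, closure = {E} → lossy.

Decomposition 2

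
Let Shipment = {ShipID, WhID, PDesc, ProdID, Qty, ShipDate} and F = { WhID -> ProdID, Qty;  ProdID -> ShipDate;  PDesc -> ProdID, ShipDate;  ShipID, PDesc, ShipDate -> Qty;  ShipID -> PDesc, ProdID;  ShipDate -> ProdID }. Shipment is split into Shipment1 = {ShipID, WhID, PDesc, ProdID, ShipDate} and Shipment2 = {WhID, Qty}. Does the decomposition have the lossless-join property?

Yes

Common attributes: Shipment1 ∩ Shipment2 = {WhID}.
Closure of {WhID}: WhID → ProdID, Qty applies, adding ProdID, Qty; ProdID → ShipDate applies, adding ShipDate. So (WhID)⁺ = {WhID, ProdID, Qty, ShipDate}.
This closure contains every attribute of Shipment2, so Shipment1 ∩ Shipment2 → Shipment2. The join is lossless.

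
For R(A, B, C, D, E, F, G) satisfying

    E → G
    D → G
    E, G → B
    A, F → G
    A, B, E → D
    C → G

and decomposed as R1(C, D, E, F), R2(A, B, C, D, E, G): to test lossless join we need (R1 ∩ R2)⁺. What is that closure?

R1 ∩ R2 = {C, D, E}.
E → G applies, adding G
E, G → B applies, adding B
Closure: {B, C, D, E, G}.

B, C, D, E, G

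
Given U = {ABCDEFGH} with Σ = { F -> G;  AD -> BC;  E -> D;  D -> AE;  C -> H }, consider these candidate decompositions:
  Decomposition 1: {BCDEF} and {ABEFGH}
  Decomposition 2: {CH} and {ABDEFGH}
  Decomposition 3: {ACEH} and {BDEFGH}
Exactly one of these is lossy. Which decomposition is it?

Decomposition 1: common = {BEF}, closure = {ABCDEFGH} → lossless.
Decomposition 2: common = {H}, closure = {H} → lossy.
Decomposition 3: common = {EH}, closure = {ABCDEH} → lossless.

Decomposition 2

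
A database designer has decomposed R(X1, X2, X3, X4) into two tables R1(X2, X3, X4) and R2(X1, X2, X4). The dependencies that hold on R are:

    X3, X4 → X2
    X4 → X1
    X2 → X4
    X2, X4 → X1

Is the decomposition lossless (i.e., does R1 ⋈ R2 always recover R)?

Yes

Common attributes: R1 ∩ R2 = {X2, X4}.
Closure of {X2, X4}: X4 → X1 applies, adding X1. So (X2, X4)⁺ = {X1, X2, X4}.
This closure contains every attribute of R2, so R1 ∩ R2 → R2. The join is lossless.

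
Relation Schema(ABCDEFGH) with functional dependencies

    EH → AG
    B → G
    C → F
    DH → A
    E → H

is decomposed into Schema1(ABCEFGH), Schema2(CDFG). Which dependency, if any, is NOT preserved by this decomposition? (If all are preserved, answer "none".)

Check DH → A: no single fragment contains all of {ADH}, and the restricted closure of {DH} across the fragments never reaches {A}.
EH → AG is preserved.
B → G is preserved.
C → F is preserved.
E → H is preserved.

DH → A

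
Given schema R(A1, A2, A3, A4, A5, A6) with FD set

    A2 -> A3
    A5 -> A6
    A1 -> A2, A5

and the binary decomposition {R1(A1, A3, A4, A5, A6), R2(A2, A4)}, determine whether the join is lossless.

Common attributes: R1 ∩ R2 = {A4}.
No dependency enlarges {A4}, so (A4)⁺ = {A4}.
The closure contains neither all of R1 = {A1, A3, A4, A5, A6} nor all of R2 = {A2, A4}, so the common attributes are not a superkey of either fragment. The join is lossy.

No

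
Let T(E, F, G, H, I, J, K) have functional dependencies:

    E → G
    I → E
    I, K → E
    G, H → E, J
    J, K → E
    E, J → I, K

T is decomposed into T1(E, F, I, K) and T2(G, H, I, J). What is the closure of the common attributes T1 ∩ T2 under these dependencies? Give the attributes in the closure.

E, G, I

T1 ∩ T2 = {I}.
I → E applies, adding E
E → G applies, adding G
Closure: {E, G, I}.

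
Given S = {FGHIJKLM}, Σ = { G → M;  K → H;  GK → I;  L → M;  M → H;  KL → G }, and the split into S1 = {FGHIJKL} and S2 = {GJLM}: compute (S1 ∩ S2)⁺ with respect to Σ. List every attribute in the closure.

S1 ∩ S2 = {GJL}.
G → M applies, adding M
M → H applies, adding H
Closure: {GHJLM}.

GHJLM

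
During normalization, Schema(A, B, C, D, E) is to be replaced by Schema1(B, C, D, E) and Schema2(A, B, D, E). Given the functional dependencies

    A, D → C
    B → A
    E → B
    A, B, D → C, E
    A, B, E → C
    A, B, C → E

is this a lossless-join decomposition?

Yes

Common attributes: Schema1 ∩ Schema2 = {B, D, E}.
Closure of {B, D, E}: B → A applies, adding A; A, B, D → C, E applies, adding C. So (B, D, E)⁺ = {A, B, C, D, E}.
This closure contains every attribute of Schema1, so Schema1 ∩ Schema2 → Schema1. The join is lossless.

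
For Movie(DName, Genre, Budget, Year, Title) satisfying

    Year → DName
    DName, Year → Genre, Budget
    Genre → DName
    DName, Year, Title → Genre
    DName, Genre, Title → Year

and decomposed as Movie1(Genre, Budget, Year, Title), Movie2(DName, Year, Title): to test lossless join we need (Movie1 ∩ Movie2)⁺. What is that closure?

DName, Genre, Budget, Year, Title

Movie1 ∩ Movie2 = {Year, Title}.
Year → DName applies, adding DName
DName, Year → Genre, Budget applies, adding Genre, Budget
Closure: {DName, Genre, Budget, Year, Title}.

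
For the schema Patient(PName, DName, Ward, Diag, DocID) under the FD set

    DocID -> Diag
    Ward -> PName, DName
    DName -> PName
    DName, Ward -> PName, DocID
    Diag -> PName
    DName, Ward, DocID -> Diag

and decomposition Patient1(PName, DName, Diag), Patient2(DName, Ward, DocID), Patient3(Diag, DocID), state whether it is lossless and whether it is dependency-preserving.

lossless and dependency-preserving

Lossless test (chase): Rows 2 and 3 agree on DocID; apply DocID→Diag and equate their Diag entries. Rows 1 and 2 agree on DName; apply DName→PName and equate their PName entries. Rows 1 and 3 agree on Diag; apply Diag→PName and equate their PName entries. Row 2 is now all distinguished symbols — the join is lossless.
Dependency preservation: Ward → PName, DName; DName, Ward → PName, DocID; DName, Ward, DocID → Diag are not contained in any single fragment, but the restricted closure of each left-hand side across the fragments still reaches the right-hand side; the remaining FDs each lie inside some fragment. All dependencies are preserved.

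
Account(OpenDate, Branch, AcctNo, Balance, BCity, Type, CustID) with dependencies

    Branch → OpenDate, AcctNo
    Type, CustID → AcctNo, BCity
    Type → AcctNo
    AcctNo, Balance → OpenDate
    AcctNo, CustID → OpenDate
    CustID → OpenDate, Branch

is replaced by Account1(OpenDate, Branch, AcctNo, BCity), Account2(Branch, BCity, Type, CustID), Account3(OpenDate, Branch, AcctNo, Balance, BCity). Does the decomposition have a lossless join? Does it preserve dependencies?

lossy and not dependency-preserving

Lossless test (chase): Rows 1 and 2 agree on Branch; apply Branch→OpenDate, AcctNo and equate their OpenDate, AcctNo entries. No row becomes fully distinguished — the join is lossy.
Dependency preservation: the restricted closure of {Type} across the fragments never reaches {AcctNo}, so Type → AcctNo cannot be enforced without a join — not preserved.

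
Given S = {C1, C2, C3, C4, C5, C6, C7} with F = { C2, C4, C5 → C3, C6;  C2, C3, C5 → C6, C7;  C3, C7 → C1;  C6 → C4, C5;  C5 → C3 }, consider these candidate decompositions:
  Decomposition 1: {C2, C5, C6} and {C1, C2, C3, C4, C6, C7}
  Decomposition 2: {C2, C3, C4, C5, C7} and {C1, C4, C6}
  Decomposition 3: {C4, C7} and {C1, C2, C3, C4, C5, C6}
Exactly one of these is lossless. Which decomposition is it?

Decomposition 1: common = {C2, C6}, closure = {C1, C2, C3, C4, C5, C6, C7} → lossless.
Decomposition 2: common = {C4}, closure = {C4} → lossy.
Decomposition 3: common = {C4}, closure = {C4} → lossy.

Decomposition 1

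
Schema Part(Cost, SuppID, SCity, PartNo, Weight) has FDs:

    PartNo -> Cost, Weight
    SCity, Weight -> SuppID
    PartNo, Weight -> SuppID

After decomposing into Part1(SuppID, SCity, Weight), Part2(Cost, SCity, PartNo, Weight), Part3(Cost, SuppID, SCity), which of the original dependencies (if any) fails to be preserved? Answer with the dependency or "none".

PartNo, Weight -> SuppID

Check PartNo, Weight → SuppID: no single fragment contains all of {SuppID, PartNo, Weight}, and the restricted closure of {PartNo, Weight} across the fragments never reaches {SuppID}.
PartNo → Cost, Weight is preserved.
SCity, Weight → SuppID is preserved.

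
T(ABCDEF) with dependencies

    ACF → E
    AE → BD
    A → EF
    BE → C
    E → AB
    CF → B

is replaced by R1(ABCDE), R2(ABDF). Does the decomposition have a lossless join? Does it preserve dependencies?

Lossless test: (ABD)⁺ = {ABCDEF}, which contains all of one fragment — lossless.
Dependency preservation: the restricted closure of {CF} across the fragments never reaches {B}, so CF → B cannot be enforced without a join — not preserved.

lossless but not dependency-preserving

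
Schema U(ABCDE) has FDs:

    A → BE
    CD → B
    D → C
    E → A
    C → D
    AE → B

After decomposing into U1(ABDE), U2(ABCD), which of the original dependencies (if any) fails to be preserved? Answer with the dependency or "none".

none

A → BE lies within U1.
CD → B lies within U2.
D → C lies within U2.
E → A lies within U1.
C → D lies within U2.
AE → B lies within U1.
Every dependency is enforceable on the fragments, so the decomposition is dependency-preserving.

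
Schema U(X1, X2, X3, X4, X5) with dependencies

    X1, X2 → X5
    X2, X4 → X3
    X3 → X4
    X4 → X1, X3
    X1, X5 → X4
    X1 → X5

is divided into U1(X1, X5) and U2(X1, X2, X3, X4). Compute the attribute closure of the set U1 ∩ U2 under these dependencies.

X1, X3, X4, X5

U1 ∩ U2 = {X1}.
X1 → X5 applies, adding X5
X1, X5 → X4 applies, adding X4
X4 → X1, X3 applies, adding X3
Closure: {X1, X3, X4, X5}.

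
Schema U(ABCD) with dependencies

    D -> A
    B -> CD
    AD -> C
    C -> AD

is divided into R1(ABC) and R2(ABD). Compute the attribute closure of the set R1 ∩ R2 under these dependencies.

ABCD

R1 ∩ R2 = {AB}.
B → CD applies, adding CD
Closure: {ABCD}.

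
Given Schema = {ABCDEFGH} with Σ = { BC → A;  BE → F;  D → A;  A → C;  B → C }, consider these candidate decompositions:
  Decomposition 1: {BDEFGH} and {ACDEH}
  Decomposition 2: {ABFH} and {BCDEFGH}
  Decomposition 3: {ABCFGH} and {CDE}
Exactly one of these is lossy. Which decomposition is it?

Decomposition 3

Decomposition 1: common = {DEH}, closure = {ACDEH} → lossless.
Decomposition 2: common = {BFH}, closure = {ABCFH} → lossless.
Decomposition 3: common = {C}, closure = {C} → lossy.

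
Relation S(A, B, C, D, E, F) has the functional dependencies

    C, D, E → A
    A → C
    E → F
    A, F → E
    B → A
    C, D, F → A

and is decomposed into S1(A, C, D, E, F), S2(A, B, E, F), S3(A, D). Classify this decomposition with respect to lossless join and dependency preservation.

Lossless test (chase): Rows 1 and 2 agree on A; apply A→C and equate their C entries. Rows 1 and 3 agree on A; apply A→C and equate their C entries. No row becomes fully distinguished — the join is lossy.
Dependency preservation: every FD's attributes lie within a single fragment, so each can be enforced locally — preserved.

lossy but dependency-preserving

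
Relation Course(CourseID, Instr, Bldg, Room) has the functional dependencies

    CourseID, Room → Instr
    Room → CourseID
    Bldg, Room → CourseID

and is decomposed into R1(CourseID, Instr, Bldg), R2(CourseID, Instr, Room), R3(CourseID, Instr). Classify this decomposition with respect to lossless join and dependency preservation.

lossy but dependency-preserving

Lossless test (chase): applying each FD to every pair of rows produces no changes in the tableau, so no row becomes fully distinguished — the join is lossy.
Dependency preservation: Bldg, Room → CourseID is not contained in any single fragment, but the restricted closure of its left-hand side across the fragments still reaches the right-hand side; the remaining FDs each lie inside some fragment. All dependencies are preserved.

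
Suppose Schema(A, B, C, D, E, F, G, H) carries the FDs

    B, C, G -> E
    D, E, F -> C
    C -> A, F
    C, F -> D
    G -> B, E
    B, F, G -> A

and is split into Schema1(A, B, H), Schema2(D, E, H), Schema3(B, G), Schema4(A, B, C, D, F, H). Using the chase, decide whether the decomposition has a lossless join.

No

Chase test. Columns are A, B, C, D, E, F, G, H; row i has aⱼ where attribute j ∈ Schemai, else bᵢⱼ.
Initial tableau (one row per fragment):
  row 1: a1 a2 b13 b14 b15 b16 b17 a8
  row 2: b21 b22 b23 a4 a5 b26 b27 a8
  row 3: b31 a2 b33 b34 b35 b36 a7 b38
  row 4: a1 a2 a3 a4 b45 a6 b47 a8
No row becomes fully distinguished — the join is lossy.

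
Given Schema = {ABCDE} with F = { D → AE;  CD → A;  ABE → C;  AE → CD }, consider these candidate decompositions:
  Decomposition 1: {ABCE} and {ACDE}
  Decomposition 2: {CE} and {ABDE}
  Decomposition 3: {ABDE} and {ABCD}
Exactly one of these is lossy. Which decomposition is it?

Decomposition 2

Decomposition 1: common = {ACE}, closure = {ACDE} → lossless.
Decomposition 2: common = {E}, closure = {E} → lossy.
Decomposition 3: common = {ABD}, closure = {ABCDE} → lossless.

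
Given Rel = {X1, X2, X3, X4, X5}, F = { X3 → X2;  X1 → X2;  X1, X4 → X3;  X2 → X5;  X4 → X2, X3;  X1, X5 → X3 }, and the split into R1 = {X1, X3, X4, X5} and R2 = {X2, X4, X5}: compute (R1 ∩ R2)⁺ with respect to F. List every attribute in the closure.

X2, X3, X4, X5

R1 ∩ R2 = {X4, X5}.
X4 → X2, X3 applies, adding X2, X3
Closure: {X2, X3, X4, X5}.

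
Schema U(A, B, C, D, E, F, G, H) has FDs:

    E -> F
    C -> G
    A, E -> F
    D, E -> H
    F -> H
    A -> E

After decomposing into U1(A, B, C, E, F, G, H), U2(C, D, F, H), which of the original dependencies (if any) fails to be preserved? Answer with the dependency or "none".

E → F lies within U1.
C → G lies within U1.
A, E → F lies within U1.
D, E → H: restricted closure across fragments reaches H.
F → H lies within U1.
A → E lies within U1.
Every dependency is enforceable on the fragments, so the decomposition is dependency-preserving.

none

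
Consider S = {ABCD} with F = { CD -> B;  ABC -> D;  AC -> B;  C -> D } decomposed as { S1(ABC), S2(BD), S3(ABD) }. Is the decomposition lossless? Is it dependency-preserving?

lossy and not dependency-preserving

Lossless test (chase): applying each FD to every pair of rows produces no changes in the tableau, so no row becomes fully distinguished — the join is lossy.
Dependency preservation: the restricted closure of {ABC} across the fragments never reaches {D}, so ABC → D cannot be enforced without a join — not preserved.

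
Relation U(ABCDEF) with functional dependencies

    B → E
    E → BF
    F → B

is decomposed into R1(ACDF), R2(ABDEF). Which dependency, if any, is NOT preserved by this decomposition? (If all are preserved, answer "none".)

B → E lies within R2.
E → BF lies within R2.
F → B lies within R2.
Every dependency is enforceable on the fragments, so the decomposition is dependency-preserving.

none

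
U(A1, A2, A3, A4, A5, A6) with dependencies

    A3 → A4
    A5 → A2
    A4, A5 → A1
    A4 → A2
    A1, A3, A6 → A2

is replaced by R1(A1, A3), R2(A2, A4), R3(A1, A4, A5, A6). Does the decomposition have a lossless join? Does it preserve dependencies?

Lossless test (chase): Rows 2 and 3 agree on A4; apply A4→A2 and equate their A2 entries. No row becomes fully distinguished — the join is lossy.
Dependency preservation: the restricted closure of {A3} across the fragments never reaches {A4}, so A3 → A4 cannot be enforced without a join — not preserved.

lossy and not dependency-preserving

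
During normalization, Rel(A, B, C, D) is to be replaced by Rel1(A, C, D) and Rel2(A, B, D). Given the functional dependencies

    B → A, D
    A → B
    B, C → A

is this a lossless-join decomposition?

Yes

Common attributes: Rel1 ∩ Rel2 = {A, D}.
Closure of {A, D}: A → B applies, adding B. So (A, D)⁺ = {A, B, D}.
This closure contains every attribute of Rel2, so Rel1 ∩ Rel2 → Rel2. The join is lossless.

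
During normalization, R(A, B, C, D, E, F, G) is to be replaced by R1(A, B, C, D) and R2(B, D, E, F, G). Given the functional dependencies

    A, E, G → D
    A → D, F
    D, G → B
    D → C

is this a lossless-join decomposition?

No

Common attributes: R1 ∩ R2 = {B, D}.
Closure of {B, D}: D → C applies, adding C. So (B, D)⁺ = {B, C, D}.
The closure contains neither all of R1 = {A, B, C, D} nor all of R2 = {B, D, E, F, G}, so the common attributes are not a superkey of either fragment. The join is lossy.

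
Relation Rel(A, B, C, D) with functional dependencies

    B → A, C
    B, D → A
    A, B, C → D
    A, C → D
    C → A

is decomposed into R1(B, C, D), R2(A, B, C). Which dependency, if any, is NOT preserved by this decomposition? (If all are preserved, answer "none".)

B → A, C lies within R2.
B, D → A: restricted closure across fragments reaches A.
A, B, C → D: restricted closure across fragments reaches D.
A, C → D: restricted closure across fragments reaches D.
C → A lies within R2.
Every dependency is enforceable on the fragments, so the decomposition is dependency-preserving.

none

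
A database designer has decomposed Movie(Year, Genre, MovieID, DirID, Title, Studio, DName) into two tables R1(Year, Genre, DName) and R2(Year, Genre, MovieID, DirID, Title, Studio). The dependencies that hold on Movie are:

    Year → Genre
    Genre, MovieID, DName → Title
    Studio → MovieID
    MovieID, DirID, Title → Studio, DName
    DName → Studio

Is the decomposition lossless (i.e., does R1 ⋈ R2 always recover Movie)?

No

Common attributes: R1 ∩ R2 = {Year, Genre}.
No dependency enlarges {Year, Genre}, so (Year, Genre)⁺ = {Year, Genre}.
The closure contains neither all of R1 = {Year, Genre, DName} nor all of R2 = {Year, Genre, MovieID, DirID, Title, Studio}, so the common attributes are not a superkey of either fragment. The join is lossy.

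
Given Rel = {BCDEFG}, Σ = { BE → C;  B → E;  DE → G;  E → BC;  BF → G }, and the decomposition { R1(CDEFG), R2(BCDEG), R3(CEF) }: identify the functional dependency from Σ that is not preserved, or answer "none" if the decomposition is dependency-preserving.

BE → C lies within R2.
B → E lies within R2.
DE → G lies within R1.
E → BC lies within R2.
BF → G: restricted closure across fragments reaches G.
Every dependency is enforceable on the fragments, so the decomposition is dependency-preserving.

none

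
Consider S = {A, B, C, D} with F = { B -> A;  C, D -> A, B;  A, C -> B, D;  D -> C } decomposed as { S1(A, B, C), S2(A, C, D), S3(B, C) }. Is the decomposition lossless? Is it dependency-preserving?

Lossless test (chase): Rows 1 and 3 agree on B; apply B→A and equate their A entries. Rows 1 and 2 agree on A, C; apply A, C→B, D and equate their B, D entries. Rows 1 and 3 agree on A, C; apply A, C→B, D and equate their B, D entries. Row 1 is now all distinguished symbols — the join is lossless.
Dependency preservation: C, D → A, B; A, C → B, D are not contained in any single fragment, but the restricted closure of each left-hand side across the fragments still reaches the right-hand side; the remaining FDs each lie inside some fragment. All dependencies are preserved.

lossless and dependency-preserving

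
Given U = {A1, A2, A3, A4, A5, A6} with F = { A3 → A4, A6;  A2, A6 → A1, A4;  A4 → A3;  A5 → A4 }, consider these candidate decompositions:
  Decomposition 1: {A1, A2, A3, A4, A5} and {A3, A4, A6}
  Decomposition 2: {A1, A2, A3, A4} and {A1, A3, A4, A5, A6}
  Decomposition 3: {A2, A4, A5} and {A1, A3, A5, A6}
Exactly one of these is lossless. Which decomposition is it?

Decomposition 1

Decomposition 1: common = {A3, A4}, closure = {A3, A4, A6} → lossless.
Decomposition 2: common = {A1, A3, A4}, closure = {A1, A3, A4, A6} → lossy.
Decomposition 3: common = {A5}, closure = {A3, A4, A5, A6} → lossy.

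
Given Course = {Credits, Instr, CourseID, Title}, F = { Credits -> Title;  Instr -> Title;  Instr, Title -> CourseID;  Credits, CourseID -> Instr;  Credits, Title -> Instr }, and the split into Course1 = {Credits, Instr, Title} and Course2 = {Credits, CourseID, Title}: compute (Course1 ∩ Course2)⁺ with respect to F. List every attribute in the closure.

Credits, Instr, CourseID, Title

Course1 ∩ Course2 = {Credits, Title}.
Credits, Title → Instr applies, adding Instr
Instr, Title → CourseID applies, adding CourseID
Closure: {Credits, Instr, CourseID, Title}.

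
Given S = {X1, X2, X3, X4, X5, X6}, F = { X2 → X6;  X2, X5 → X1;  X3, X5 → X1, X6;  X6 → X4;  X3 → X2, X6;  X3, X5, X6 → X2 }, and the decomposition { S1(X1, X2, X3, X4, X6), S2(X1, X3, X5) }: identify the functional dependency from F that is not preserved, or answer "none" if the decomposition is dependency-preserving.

X2, X5 → X1

Check X2, X5 → X1: no single fragment contains all of {X1, X2, X5}, and the restricted closure of {X2, X5} across the fragments never reaches {X1}.
X2 → X6 is preserved.
X3, X5 → X1, X6 is preserved.
X6 → X4 is preserved.
X3 → X2, X6 is preserved.
X3, X5, X6 → X2 is preserved.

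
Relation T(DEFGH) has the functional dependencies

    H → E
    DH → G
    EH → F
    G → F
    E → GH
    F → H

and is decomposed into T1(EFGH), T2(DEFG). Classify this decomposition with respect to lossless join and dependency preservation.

lossless and dependency-preserving

Lossless test: (EFG)⁺ = {EFGH}, which contains all of one fragment — lossless.
Dependency preservation: DH → G is not contained in any single fragment, but the restricted closure of its left-hand side across the fragments still reaches the right-hand side; the remaining FDs each lie inside some fragment. All dependencies are preserved.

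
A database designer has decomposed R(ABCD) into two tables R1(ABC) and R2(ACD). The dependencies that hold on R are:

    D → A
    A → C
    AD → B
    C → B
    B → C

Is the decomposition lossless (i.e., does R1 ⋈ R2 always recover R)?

Yes

Common attributes: R1 ∩ R2 = {AC}.
Closure of {AC}: C → B applies, adding B. So (AC)⁺ = {ABC}.
This closure contains every attribute of R1, so R1 ∩ R2 → R1. The join is lossless.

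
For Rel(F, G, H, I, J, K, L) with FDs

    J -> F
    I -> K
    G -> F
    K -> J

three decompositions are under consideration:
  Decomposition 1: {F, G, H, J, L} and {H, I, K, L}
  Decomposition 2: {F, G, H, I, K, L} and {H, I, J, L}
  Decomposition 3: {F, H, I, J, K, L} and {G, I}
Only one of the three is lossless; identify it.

Decomposition 2

Decomposition 1: common = {H, L}, closure = {H, L} → lossy.
Decomposition 2: common = {H, I, L}, closure = {F, H, I, J, K, L} → lossless.
Decomposition 3: common = {I}, closure = {F, I, J, K} → lossy.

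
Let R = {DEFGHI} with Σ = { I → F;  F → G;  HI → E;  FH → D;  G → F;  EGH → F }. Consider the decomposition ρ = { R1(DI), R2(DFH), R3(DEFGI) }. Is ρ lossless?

No

Chase test. Columns are DEFGHI; row i has aⱼ where attribute j ∈ Ri, else bᵢⱼ.
Initial tableau (one row per fragment):
  row 1: a1 b12 b13 b14 b15 a6
  row 2: a1 b22 a3 b24 a5 b26
  row 3: a1 a2 a3 a4 b35 a6
Rows 1 and 3 agree on I; apply I→F and equate their F entries.
Rows 1 and 2 agree on F; apply F→G and equate their G entries.
Rows 1 and 3 agree on F; apply F→G and equate their G entries.
No row becomes fully distinguished — the join is lossy.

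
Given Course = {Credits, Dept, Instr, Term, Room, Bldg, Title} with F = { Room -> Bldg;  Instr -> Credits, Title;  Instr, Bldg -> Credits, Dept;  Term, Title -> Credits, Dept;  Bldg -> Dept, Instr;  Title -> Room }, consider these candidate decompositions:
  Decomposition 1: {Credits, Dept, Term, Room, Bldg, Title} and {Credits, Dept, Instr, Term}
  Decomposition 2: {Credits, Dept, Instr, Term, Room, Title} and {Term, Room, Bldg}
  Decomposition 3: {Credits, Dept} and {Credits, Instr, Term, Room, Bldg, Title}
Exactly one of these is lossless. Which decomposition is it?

Decomposition 2

Decomposition 1: common = {Credits, Dept, Term}, closure = {Credits, Dept, Term} → lossy.
Decomposition 2: common = {Term, Room}, closure = {Credits, Dept, Instr, Term, Room, Bldg, Title} → lossless.
Decomposition 3: common = {Credits}, closure = {Credits} → lossy.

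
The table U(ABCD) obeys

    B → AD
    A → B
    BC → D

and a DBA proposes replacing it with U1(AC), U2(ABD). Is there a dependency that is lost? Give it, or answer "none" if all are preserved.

none

B → AD lies within U2.
A → B lies within U2.
BC → D: restricted closure across fragments reaches D.
Every dependency is enforceable on the fragments, so the decomposition is dependency-preserving.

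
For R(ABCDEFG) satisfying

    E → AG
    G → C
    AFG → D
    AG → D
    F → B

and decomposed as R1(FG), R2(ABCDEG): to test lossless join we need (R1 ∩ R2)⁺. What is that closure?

R1 ∩ R2 = {G}.
G → C applies, adding C
Closure: {CG}.

CG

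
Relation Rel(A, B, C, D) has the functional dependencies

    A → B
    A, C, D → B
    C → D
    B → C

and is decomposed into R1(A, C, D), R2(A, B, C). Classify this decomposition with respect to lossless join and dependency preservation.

Lossless test: (A, C)⁺ = {A, B, C, D}, which contains all of one fragment — lossless.
Dependency preservation: A, C, D → B is not contained in any single fragment, but the restricted closure of its left-hand side across the fragments still reaches the right-hand side; the remaining FDs each lie inside some fragment. All dependencies are preserved.

lossless and dependency-preserving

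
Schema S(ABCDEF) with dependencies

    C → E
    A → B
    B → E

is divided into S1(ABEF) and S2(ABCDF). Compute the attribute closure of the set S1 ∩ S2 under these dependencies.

S1 ∩ S2 = {ABF}.
B → E applies, adding E
Closure: {ABEF}.

ABEF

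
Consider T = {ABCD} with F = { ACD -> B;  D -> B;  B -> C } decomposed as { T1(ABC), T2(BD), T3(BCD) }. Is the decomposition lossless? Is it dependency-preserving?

Lossless test (chase): Rows 1 and 2 agree on B; apply B→C and equate their C entries. No row becomes fully distinguished — the join is lossy.
Dependency preservation: ACD → B is not contained in any single fragment, but the restricted closure of its left-hand side across the fragments still reaches the right-hand side; the remaining FDs each lie inside some fragment. All dependencies are preserved.

lossy but dependency-preserving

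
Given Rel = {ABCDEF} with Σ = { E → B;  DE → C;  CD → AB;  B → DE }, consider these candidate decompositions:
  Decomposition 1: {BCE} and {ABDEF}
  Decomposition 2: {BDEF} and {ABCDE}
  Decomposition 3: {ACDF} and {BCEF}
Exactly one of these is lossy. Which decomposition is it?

Decomposition 3

Decomposition 1: common = {BE}, closure = {ABCDE} → lossless.
Decomposition 2: common = {BDE}, closure = {ABCDE} → lossless.
Decomposition 3: common = {CF}, closure = {CF} → lossy.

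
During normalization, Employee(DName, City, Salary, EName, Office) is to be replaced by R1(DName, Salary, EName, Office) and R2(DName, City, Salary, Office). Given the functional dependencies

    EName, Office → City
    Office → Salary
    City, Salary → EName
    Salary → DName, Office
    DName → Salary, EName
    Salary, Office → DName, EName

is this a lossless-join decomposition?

Common attributes: R1 ∩ R2 = {DName, Salary, Office}.
Closure of {DName, Salary, Office}: DName → Salary, EName applies, adding EName; EName, Office → City applies, adding City. So (DName, Salary, Office)⁺ = {DName, City, Salary, EName, Office}.
This closure contains every attribute of R1, so R1 ∩ R2 → R1. The join is lossless.

Yes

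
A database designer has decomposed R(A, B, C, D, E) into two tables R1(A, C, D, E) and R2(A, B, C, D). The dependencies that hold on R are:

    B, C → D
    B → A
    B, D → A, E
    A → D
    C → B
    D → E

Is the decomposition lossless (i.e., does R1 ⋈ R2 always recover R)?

Common attributes: R1 ∩ R2 = {A, C, D}.
Closure of {A, C, D}: C → B applies, adding B; D → E applies, adding E. So (A, C, D)⁺ = {A, B, C, D, E}.
This closure contains every attribute of R1, so R1 ∩ R2 → R1. The join is lossless.

Yes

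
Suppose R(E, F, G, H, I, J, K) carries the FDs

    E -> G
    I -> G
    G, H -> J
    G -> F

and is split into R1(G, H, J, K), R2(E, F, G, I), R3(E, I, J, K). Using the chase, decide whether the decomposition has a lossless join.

No

Chase test. Columns are E, F, G, H, I, J, K; row i has aⱼ where attribute j ∈ Ri, else bᵢⱼ.
Initial tableau (one row per fragment):
  row 1: b11 b12 a3 a4 b15 a6 a7
  row 2: a1 a2 a3 b24 a5 b26 b27
  row 3: a1 b32 b33 b34 a5 a6 a7
Rows 2 and 3 agree on E; apply E→G and equate their G entries.
Rows 1 and 2 agree on G; apply G→F and equate their F entries.
Rows 1 and 3 agree on G; apply G→F and equate their F entries.
No row becomes fully distinguished — the join is lossy.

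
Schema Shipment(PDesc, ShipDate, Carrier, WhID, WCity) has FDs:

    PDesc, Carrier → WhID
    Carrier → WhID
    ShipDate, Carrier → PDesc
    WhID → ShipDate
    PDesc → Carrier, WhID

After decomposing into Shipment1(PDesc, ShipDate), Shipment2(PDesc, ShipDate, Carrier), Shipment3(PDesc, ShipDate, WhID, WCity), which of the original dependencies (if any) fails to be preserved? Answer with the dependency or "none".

PDesc, Carrier → WhID: restricted closure across fragments reaches WhID.
Carrier → WhID: restricted closure across fragments reaches WhID.
ShipDate, Carrier → PDesc lies within Shipment2.
WhID → ShipDate lies within Shipment3.
PDesc → Carrier, WhID: restricted closure across fragments reaches Carrier, WhID.
Every dependency is enforceable on the fragments, so the decomposition is dependency-preserving.

none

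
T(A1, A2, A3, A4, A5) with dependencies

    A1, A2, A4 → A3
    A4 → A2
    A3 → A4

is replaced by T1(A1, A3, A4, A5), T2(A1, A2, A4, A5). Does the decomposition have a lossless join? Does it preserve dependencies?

lossless and dependency-preserving

Lossless test: (A1, A4, A5)⁺ = {A1, A2, A3, A4, A5}, which contains all of one fragment — lossless.
Dependency preservation: A1, A2, A4 → A3 is not contained in any single fragment, but the restricted closure of its left-hand side across the fragments still reaches the right-hand side; the remaining FDs each lie inside some fragment. All dependencies are preserved.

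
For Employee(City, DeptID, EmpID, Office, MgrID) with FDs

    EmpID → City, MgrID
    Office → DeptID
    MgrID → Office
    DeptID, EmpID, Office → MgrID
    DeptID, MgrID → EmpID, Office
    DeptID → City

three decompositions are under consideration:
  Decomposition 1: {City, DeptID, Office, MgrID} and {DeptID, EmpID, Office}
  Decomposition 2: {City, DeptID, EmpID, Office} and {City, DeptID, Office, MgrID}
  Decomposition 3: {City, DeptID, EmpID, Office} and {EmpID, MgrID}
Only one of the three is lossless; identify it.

Decomposition 1: common = {DeptID, Office}, closure = {City, DeptID, Office} → lossy.
Decomposition 2: common = {City, DeptID, Office}, closure = {City, DeptID, Office} → lossy.
Decomposition 3: common = {EmpID}, closure = {City, DeptID, EmpID, Office, MgrID} → lossless.

Decomposition 3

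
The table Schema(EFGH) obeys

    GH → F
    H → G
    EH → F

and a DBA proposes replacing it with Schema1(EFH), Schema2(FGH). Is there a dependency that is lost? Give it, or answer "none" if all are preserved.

GH → F lies within Schema2.
H → G lies within Schema2.
EH → F lies within Schema1.
Every dependency is enforceable on the fragments, so the decomposition is dependency-preserving.

none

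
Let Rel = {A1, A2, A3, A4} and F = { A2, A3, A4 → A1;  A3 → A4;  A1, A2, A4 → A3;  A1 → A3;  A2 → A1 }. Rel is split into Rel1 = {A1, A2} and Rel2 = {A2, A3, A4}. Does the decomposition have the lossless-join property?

Yes

Common attributes: Rel1 ∩ Rel2 = {A2}.
Closure of {A2}: A2 → A1 applies, adding A1; A1 → A3 applies, adding A3; A3 → A4 applies, adding A4. So (A2)⁺ = {A1, A2, A3, A4}.
This closure contains every attribute of Rel1, so Rel1 ∩ Rel2 → Rel1. The join is lossless.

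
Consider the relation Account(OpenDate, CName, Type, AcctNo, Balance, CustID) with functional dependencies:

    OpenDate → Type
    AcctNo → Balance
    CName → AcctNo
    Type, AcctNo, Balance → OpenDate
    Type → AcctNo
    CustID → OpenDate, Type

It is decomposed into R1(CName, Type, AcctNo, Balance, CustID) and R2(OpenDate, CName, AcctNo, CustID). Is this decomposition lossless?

Yes

Common attributes: R1 ∩ R2 = {CName, AcctNo, CustID}.
Closure of {CName, AcctNo, CustID}: AcctNo → Balance applies, adding Balance; CustID → OpenDate, Type applies, adding OpenDate, Type. So (CName, AcctNo, CustID)⁺ = {OpenDate, CName, Type, AcctNo, Balance, CustID}.
This closure contains every attribute of R1, so R1 ∩ R2 → R1. The join is lossless.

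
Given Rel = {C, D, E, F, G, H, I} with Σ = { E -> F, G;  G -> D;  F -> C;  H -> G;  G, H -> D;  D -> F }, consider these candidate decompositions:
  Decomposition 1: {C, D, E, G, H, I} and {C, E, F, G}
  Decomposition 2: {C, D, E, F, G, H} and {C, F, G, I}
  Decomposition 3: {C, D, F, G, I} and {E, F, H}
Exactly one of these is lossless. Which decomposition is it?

Decomposition 1

Decomposition 1: common = {C, E, G}, closure = {C, D, E, F, G} → lossless.
Decomposition 2: common = {C, F, G}, closure = {C, D, F, G} → lossy.
Decomposition 3: common = {F}, closure = {C, F} → lossy.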